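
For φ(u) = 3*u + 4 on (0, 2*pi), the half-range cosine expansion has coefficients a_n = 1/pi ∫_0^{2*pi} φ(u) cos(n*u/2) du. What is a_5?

a_5 = 1/pi ∫_0^{2*pi} (3*u + 4) cos(5*u/2) du.
Integrating by parts (boundary term plus one more integral), an antiderivative of (3*u + 4) cos(5*u/2) is 6*u*sin(5*u/2)/5 + 8*sin(5*u/2)/5 + 12*cos(5*u/2)/25; evaluating from 0 to 2*pi: ∫_{0}^{2*pi} (3*u + 4) cos(5*u/2) du = (-12/25) - (12/25) = -24/25.
Hence a_5 = (1/pi)·(-24/25) = -24/(25*pi).

-24/(25*pi)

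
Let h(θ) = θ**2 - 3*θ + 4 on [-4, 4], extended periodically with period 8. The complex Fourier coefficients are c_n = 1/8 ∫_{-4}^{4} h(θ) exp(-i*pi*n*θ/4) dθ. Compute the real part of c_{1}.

Since h is real-valued, Re(c_{1}) = 1/8 ∫_{-4}^{4} h(θ) cos(pi*θ/4) dθ = a_{1}/2.
Integrating by parts twice (tabular method), an antiderivative of (θ**2 - 3*θ + 4) cos(pi*θ/4) is 4*θ**2*sin(pi*θ/4)/pi - 12*θ*sin(pi*θ/4)/pi + 32*θ*cos(pi*θ/4)/pi**2 - 128*sin(pi*θ/4)/pi**3 + 16*sin(pi*θ/4)/pi - 48*cos(pi*θ/4)/pi**2; evaluating from -4 to 4: ∫_{-4}^{4} (θ**2 - 3*θ + 4) cos(pi*θ/4) dθ = (-80/pi**2) - (176/pi**2) = -256/pi**2.
Hence Re(c_{1}) = (1/8)·(-256/pi**2) = -32/pi**2.

-32/pi**2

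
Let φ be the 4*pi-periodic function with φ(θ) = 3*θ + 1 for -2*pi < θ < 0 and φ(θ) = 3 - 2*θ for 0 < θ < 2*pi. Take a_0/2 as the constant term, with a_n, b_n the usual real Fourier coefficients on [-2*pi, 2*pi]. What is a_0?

a_0 = (1/(2*pi)) ∫_{-2*pi}^{2*pi} φ(θ) dθ = (1/(2*pi)) · (2*pi*(4 - 5*pi)) = 4 - 5*pi.

4 - 5*pi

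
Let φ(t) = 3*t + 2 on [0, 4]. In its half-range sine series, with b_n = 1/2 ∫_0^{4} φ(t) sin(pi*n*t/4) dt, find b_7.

32/(7*pi)

b_7 = 1/2 ∫_0^{4} (3*t + 2) sin(7*pi*t/4) dt.
Integrating by parts (boundary term plus one more integral), an antiderivative of (3*t + 2) sin(7*pi*t/4) is -12*t*cos(7*pi*t/4)/(7*pi) + 48*sin(7*pi*t/4)/(49*pi**2) - 8*cos(7*pi*t/4)/(7*pi); evaluating from 0 to 4: ∫_{0}^{4} (3*t + 2) sin(7*pi*t/4) dt = (8/pi) - (-8/(7*pi)) = 64/(7*pi).
Hence b_7 = (1/2)·(64/(7*pi)) = 32/(7*pi).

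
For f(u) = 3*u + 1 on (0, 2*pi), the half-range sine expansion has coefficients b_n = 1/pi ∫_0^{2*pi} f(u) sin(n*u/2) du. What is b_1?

b_1 = 1/pi ∫_0^{2*pi} (3*u + 1) sin(u/2) du.
Integrating by parts (boundary term plus one more integral), an antiderivative of (3*u + 1) sin(u/2) is -6*u*cos(u/2) + 12*sin(u/2) - 2*cos(u/2); evaluating from 0 to 2*pi: ∫_{0}^{2*pi} (3*u + 1) sin(u/2) du = (2 + 12*pi) - (-2) = 4 + 12*pi.
Hence b_1 = (1/pi)·(4 + 12*pi) = 4/pi + 12.

4/pi + 12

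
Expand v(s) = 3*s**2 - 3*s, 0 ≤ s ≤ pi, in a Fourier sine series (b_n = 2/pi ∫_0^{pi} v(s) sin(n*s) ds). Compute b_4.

3/2 - 3*pi/2

b_4 = 2/pi ∫_0^{pi} (3*s**2 - 3*s) sin(4*s) ds.
Integrating by parts twice (tabular method), an antiderivative of (3*s**2 - 3*s) sin(4*s) is -3*s**2*cos(4*s)/4 + 3*s*sin(4*s)/8 + 3*s*cos(4*s)/4 - 3*sin(4*s)/16 + 3*cos(4*s)/32; evaluating from 0 to pi: ∫_{0}^{pi} (3*s**2 - 3*s) sin(4*s) ds = (-3*pi**2/4 + 3/32 + 3*pi/4) - (3/32) = 3*pi*(1 - pi)/4.
Hence b_4 = (2/pi)·(3*pi*(1 - pi)/4) = 3/2 - 3*pi/2.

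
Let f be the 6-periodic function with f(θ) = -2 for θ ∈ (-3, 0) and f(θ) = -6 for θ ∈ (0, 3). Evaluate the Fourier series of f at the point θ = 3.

-4

θ = 3 differs from θ = -3 by 1 full period(s), and the series is 6-periodic.
At θ = -3 the one-sided limits are f(-3^-) = -6 and f(-3^+) = -2.
By Dirichlet's theorem the series converges to their average, [(-6) + (-2)]/2 = -4.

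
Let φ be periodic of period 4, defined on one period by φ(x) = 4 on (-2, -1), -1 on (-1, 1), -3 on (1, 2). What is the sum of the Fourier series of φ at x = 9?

x = 9 differs from x = 1 by 2 full period(s), and the series is 4-periodic.
At x = 1 the one-sided limits are φ(1^-) = -1 and φ(1^+) = -3.
By Dirichlet's theorem the series converges to their average, [(-1) + (-3)]/2 = -2.

-2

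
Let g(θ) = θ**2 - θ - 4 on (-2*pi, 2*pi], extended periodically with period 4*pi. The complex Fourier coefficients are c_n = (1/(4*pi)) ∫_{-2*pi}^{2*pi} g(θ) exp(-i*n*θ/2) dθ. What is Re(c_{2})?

2

Since g is real-valued, Re(c_{2}) = (1/(4*pi)) ∫_{-2*pi}^{2*pi} g(θ) cos(θ) dθ = a_{2}/2.
Integrating by parts twice (tabular method), an antiderivative of (θ**2 - θ - 4) cos(θ) is θ**2*sin(θ) - θ*sin(θ) + 2*θ*cos(θ) - 6*sin(θ) - cos(θ); evaluating from -2*pi to 2*pi: ∫_{-2*pi}^{2*pi} (θ**2 - θ - 4) cos(θ) dθ = (-1 + 4*pi) - (-4*pi - 1) = 8*pi.
Hence Re(c_{2}) = (1/(4*pi))·(8*pi) = 2.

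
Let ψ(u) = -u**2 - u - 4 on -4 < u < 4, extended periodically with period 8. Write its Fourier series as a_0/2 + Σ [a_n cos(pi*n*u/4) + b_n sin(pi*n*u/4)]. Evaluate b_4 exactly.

2/pi

b_4 = 1/4 ∫_{-4}^{4} ψ(u) sin(pi*u) du.
Integrating by parts twice (tabular method), an antiderivative of (-u**2 - u - 4) sin(pi*u) is u**2*cos(pi*u)/pi - 2*u*sin(pi*u)/pi**2 + u*cos(pi*u)/pi - sin(pi*u)/pi**2 - 2*cos(pi*u)/pi**3 + 4*cos(pi*u)/pi; evaluating from -4 to 4: ∫_{-4}^{4} (-u**2 - u - 4) sin(pi*u) du = (-2/pi**3 + 24/pi) - (-2/pi**3 + 16/pi) = 8/pi.
Hence b_4 = (1/4)·(8/pi) = 2/pi.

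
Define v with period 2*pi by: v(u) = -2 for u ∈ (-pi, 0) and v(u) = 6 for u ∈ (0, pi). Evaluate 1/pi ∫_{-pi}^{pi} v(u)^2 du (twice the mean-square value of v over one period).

40

1/pi ∫_{-pi}^{pi} v(u)^2 du = 1/pi · (40*pi) = 40.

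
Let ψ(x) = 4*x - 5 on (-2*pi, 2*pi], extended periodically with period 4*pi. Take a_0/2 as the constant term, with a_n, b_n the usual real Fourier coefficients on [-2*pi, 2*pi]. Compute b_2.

-8

b_2 = (1/(2*pi)) ∫_{-2*pi}^{2*pi} ψ(x) sin(x) dx.
Integrating by parts (boundary term plus one more integral), an antiderivative of (4*x - 5) sin(x) is -4*x*cos(x) + 4*sin(x) + 5*cos(x); evaluating from -2*pi to 2*pi: ∫_{-2*pi}^{2*pi} (4*x - 5) sin(x) dx = (5 - 8*pi) - (5 + 8*pi) = -16*pi.
Hence b_2 = (1/(2*pi))·(-16*pi) = -8.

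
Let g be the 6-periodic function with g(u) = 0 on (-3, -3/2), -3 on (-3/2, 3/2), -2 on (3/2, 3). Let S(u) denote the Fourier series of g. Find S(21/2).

-3/2

u = 21/2 differs from u = -3/2 by 2 full period(s), and the series is 6-periodic.
At u = -3/2 the one-sided limits are g(-3/2^-) = 0 and g(-3/2^+) = -3.
By Dirichlet's theorem the series converges to their average, [(0) + (-3)]/2 = -3/2.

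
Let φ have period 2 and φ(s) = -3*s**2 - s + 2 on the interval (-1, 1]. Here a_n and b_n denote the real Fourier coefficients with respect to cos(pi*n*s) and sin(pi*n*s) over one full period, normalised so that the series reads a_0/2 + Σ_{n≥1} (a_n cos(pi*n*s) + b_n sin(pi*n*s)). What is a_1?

a_1 = ∫_{-1}^{1} φ(s) cos(pi*s) ds.
Integrating by parts twice (tabular method), an antiderivative of (-3*s**2 - s + 2) cos(pi*s) is -3*s**2*sin(pi*s)/pi - s*sin(pi*s)/pi - 6*s*cos(pi*s)/pi**2 + 6*sin(pi*s)/pi**3 + 2*sin(pi*s)/pi - cos(pi*s)/pi**2; evaluating from -1 to 1: ∫_{-1}^{1} (-3*s**2 - s + 2) cos(pi*s) ds = (7/pi**2) - (-5/pi**2) = 12/pi**2.
Hence a_1 = 12/pi**2.

12/pi**2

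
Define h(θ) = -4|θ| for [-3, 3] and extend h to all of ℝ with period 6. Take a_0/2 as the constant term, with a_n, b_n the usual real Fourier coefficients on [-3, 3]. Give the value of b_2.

0

b_2 = 1/3 ∫_{-3}^{3} h(θ) sin(2*pi*θ/3) dθ.
h is even and sin(2*pi*θ/3) is odd, so the integrand is odd over a symmetric interval and the integral vanishes.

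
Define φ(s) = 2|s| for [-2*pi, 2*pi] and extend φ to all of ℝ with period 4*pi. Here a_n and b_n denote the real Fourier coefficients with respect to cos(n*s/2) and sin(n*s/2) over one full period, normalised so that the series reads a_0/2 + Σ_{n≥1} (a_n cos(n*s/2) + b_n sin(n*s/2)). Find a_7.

-16/(49*pi)

a_7 = (1/(2*pi)) ∫_{-2*pi}^{2*pi} φ(s) cos(7*s/2) ds.
φ is even and cos(7*s/2) is even, so the integrand is even and a_7 = 1/pi ∫_0^{2*pi} φ(s) cos(7*s/2) ds.
Integrating by parts (boundary term plus one more integral), an antiderivative of (2*s) cos(7*s/2) is 4*s*sin(7*s/2)/7 + 8*cos(7*s/2)/49; evaluating from 0 to 2*pi: ∫_{0}^{2*pi} (2*s) cos(7*s/2) ds = (-8/49) - (8/49) = -16/49.
Hence a_7 = (1/pi)·(-16/49) = -16/(49*pi).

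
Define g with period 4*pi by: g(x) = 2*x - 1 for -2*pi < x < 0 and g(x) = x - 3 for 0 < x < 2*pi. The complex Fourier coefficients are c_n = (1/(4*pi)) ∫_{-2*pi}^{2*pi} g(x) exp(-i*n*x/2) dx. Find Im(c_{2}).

3/2

Since g is real-valued, Im(c_{2}) = -(1/(4*pi)) ∫_{-2*pi}^{2*pi} g(x) sin(x) dx = -b_{2}/2.
Split the integral at the breakpoints.
Integrating by parts (boundary term plus one more integral), an antiderivative of (2*x - 1) sin(x) is -2*x*cos(x) + 2*sin(x) + cos(x); evaluating from -2*pi to 0: ∫_{-2*pi}^{0} (2*x - 1) sin(x) dx = (1) - (1 + 4*pi) = -4*pi.
Integrating by parts (boundary term plus one more integral), an antiderivative of (x - 3) sin(x) is -x*cos(x) + sin(x) + 3*cos(x); evaluating from 0 to 2*pi: ∫_{0}^{2*pi} (x - 3) sin(x) dx = (3 - 2*pi) - (3) = -2*pi.
So ∫_{-2*pi}^{2*pi} g(x) sin(x) dx = -6*pi.
Hence Im(c_{2}) = (-1/(4*pi))·(-6*pi) = 3/2.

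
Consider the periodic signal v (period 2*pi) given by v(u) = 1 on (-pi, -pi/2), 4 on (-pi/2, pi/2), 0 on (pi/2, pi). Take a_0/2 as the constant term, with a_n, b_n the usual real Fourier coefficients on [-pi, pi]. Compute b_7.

-1/(7*pi)

b_7 = 1/pi ∫_{-pi}^{pi} v(u) sin(7*u) du.
Split the integral at the breakpoints.
Directly, an antiderivative of (1) sin(7*u) is -cos(7*u)/7; evaluating from -pi to -pi/2: ∫_{-pi}^{-pi/2} (1) sin(7*u) du = (0) - (1/7) = -1/7.
Directly, an antiderivative of (4) sin(7*u) is -4*cos(7*u)/7; evaluating from -pi/2 to pi/2: ∫_{-pi/2}^{pi/2} (4) sin(7*u) du = (0) - (0) = 0.
∫_{pi/2}^{pi} (0) sin(7*u) du = 0.
Summing the pieces and multiplying by (1/pi) gives b_7 = -1/(7*pi).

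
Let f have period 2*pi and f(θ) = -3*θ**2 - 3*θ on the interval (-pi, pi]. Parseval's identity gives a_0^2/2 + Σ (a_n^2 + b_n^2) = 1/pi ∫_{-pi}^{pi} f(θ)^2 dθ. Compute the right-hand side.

pi**2*(6 + 18*pi**2/5)

1/pi ∫_{-pi}^{pi} f(θ)^2 dθ = 1/pi · (pi**3*(6 + 18*pi**2/5)) = pi**2*(6 + 18*pi**2/5).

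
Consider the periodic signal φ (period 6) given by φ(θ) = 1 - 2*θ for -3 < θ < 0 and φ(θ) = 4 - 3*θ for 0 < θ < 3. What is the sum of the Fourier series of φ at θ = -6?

θ = -6 differs from θ = 0 by -1 full period(s), and the series is 6-periodic.
At θ = 0 the one-sided limits are φ(0^-) = 1 and φ(0^+) = 4.
By Dirichlet's theorem the series converges to their average, [(1) + (4)]/2 = 5/2.

5/2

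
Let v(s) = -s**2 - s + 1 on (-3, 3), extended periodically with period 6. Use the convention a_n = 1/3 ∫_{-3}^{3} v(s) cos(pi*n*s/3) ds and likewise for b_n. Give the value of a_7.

36/(49*pi**2)

a_7 = 1/3 ∫_{-3}^{3} v(s) cos(7*pi*s/3) ds.
Integrating by parts twice (tabular method), an antiderivative of (-s**2 - s + 1) cos(7*pi*s/3) is -3*s**2*sin(7*pi*s/3)/(7*pi) - 3*s*sin(7*pi*s/3)/(7*pi) - 18*s*cos(7*pi*s/3)/(49*pi**2) + 54*sin(7*pi*s/3)/(343*pi**3) + 3*sin(7*pi*s/3)/(7*pi) - 9*cos(7*pi*s/3)/(49*pi**2); evaluating from -3 to 3: ∫_{-3}^{3} (-s**2 - s + 1) cos(7*pi*s/3) ds = (9/(7*pi**2)) - (-45/(49*pi**2)) = 108/(49*pi**2).
Hence a_7 = (1/3)·(108/(49*pi**2)) = 36/(49*pi**2).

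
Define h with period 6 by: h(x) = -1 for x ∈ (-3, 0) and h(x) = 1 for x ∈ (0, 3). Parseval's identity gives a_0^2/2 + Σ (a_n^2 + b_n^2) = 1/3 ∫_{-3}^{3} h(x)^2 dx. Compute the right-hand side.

1/3 ∫_{-3}^{3} h(x)^2 dx = 1/3 · (6) = 2.

2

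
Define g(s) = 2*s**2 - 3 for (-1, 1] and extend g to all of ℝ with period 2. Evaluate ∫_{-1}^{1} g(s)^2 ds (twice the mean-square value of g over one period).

∫_{-1}^{1} g(s)^2 ds = 58/5.

58/5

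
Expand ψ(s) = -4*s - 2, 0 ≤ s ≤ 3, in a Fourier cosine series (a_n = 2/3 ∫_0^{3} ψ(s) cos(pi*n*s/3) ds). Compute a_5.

48/(25*pi**2)

a_5 = 2/3 ∫_0^{3} (-4*s - 2) cos(5*pi*s/3) ds.
Integrating by parts (boundary term plus one more integral), an antiderivative of (-4*s - 2) cos(5*pi*s/3) is -12*s*sin(5*pi*s/3)/(5*pi) - 6*sin(5*pi*s/3)/(5*pi) - 36*cos(5*pi*s/3)/(25*pi**2); evaluating from 0 to 3: ∫_{0}^{3} (-4*s - 2) cos(5*pi*s/3) ds = (36/(25*pi**2)) - (-36/(25*pi**2)) = 72/(25*pi**2).
Hence a_5 = (2/3)·(72/(25*pi**2)) = 48/(25*pi**2).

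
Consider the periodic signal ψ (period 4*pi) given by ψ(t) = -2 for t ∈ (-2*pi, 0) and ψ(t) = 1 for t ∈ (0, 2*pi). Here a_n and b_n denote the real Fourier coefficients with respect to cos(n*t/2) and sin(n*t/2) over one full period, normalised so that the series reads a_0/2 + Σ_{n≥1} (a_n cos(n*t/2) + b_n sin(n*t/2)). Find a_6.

a_6 = (1/(2*pi)) ∫_{-2*pi}^{2*pi} ψ(t) cos(3*t) dt.
Split the integral at the breakpoints.
Directly, an antiderivative of (-2) cos(3*t) is -2*sin(3*t)/3; evaluating from -2*pi to 0: ∫_{-2*pi}^{0} (-2) cos(3*t) dt = (0) - (0) = 0.
Directly, an antiderivative of (1) cos(3*t) is sin(3*t)/3; evaluating from 0 to 2*pi: ∫_{0}^{2*pi} (1) cos(3*t) dt = (0) - (0) = 0.
Summing the pieces and multiplying by (1/(2*pi)) gives a_6 = 0.

0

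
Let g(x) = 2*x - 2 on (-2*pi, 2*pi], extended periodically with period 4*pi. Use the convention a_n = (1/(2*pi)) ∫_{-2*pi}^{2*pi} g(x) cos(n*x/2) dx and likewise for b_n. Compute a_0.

-4

a_0 = (1/(2*pi)) ∫_{-2*pi}^{2*pi} g(x) dx = (1/(2*pi)) · (-8*pi) = -4.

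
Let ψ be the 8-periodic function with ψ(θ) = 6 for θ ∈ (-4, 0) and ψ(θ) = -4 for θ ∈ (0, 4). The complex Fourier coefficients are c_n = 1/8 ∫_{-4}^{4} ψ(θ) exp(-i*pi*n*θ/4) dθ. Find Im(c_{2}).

0

Since ψ is real-valued, Im(c_{2}) = -1/8 ∫_{-4}^{4} ψ(θ) sin(pi*θ/2) dθ = -b_{2}/2.
Split the integral at the breakpoints.
Directly, an antiderivative of (6) sin(pi*θ/2) is -12*cos(pi*θ/2)/pi; evaluating from -4 to 0: ∫_{-4}^{0} (6) sin(pi*θ/2) dθ = (-12/pi) - (-12/pi) = 0.
Directly, an antiderivative of (-4) sin(pi*θ/2) is 8*cos(pi*θ/2)/pi; evaluating from 0 to 4: ∫_{0}^{4} (-4) sin(pi*θ/2) dθ = (8/pi) - (8/pi) = 0.
So ∫_{-4}^{4} ψ(θ) sin(pi*θ/2) dθ = 0.
Hence Im(c_{2}) = (-1/8)·(0) = 0.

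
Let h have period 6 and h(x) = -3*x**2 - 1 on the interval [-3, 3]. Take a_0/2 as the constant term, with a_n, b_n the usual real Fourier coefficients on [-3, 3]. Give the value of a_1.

108/pi**2

a_1 = 1/3 ∫_{-3}^{3} h(x) cos(pi*x/3) dx.
h is even and cos(pi*x/3) is even, so the integrand is even and a_1 = 2/3 ∫_0^{3} h(x) cos(pi*x/3) dx.
Integrating by parts twice (tabular method), an antiderivative of (-3*x**2 - 1) cos(pi*x/3) is -9*x**2*sin(pi*x/3)/pi - 54*x*cos(pi*x/3)/pi**2 - 3*sin(pi*x/3)/pi + 162*sin(pi*x/3)/pi**3; evaluating from 0 to 3: ∫_{0}^{3} (-3*x**2 - 1) cos(pi*x/3) dx = (162/pi**2) - (0) = 162/pi**2.
Hence a_1 = (2/3)·(162/pi**2) = 108/pi**2.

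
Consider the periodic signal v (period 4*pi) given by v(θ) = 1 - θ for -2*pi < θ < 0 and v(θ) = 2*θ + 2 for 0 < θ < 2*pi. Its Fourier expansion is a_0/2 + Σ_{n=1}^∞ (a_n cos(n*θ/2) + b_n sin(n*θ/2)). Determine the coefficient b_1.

b_1 = (1/(2*pi)) ∫_{-2*pi}^{2*pi} v(θ) sin(θ/2) dθ.
Split the integral at the breakpoints.
Integrating by parts (boundary term plus one more integral), an antiderivative of (1 - θ) sin(θ/2) is 2*θ*cos(θ/2) - 4*sin(θ/2) - 2*cos(θ/2); evaluating from -2*pi to 0: ∫_{-2*pi}^{0} (1 - θ) sin(θ/2) dθ = (-2) - (2 + 4*pi) = -4*pi - 4.
Integrating by parts (boundary term plus one more integral), an antiderivative of (2*θ + 2) sin(θ/2) is -4*θ*cos(θ/2) + 8*sin(θ/2) - 4*cos(θ/2); evaluating from 0 to 2*pi: ∫_{0}^{2*pi} (2*θ + 2) sin(θ/2) dθ = (4 + 8*pi) - (-4) = 8 + 8*pi.
Summing the pieces and multiplying by (1/(2*pi)) gives b_1 = 2/pi + 2.

2/pi + 2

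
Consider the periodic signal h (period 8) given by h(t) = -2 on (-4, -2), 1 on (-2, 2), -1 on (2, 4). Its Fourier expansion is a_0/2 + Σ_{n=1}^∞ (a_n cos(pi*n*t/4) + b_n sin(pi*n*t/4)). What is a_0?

-1/2

a_0 = 1/4 ∫_{-4}^{4} h(t) dt = 1/4 · (-2) = -1/2.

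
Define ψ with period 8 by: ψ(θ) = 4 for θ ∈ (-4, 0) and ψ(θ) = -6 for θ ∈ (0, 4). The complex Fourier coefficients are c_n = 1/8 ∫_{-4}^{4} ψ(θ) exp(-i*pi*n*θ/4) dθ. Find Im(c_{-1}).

-10/pi

Since ψ is real-valued, Im(c_{-1}) = -1/8 ∫_{-4}^{4} ψ(θ) sin(-pi*θ/4) dθ = b_{1}/2.
Split the integral at the breakpoints.
Directly, an antiderivative of (4) sin(-pi*θ/4) is 16*cos(pi*θ/4)/pi; evaluating from -4 to 0: ∫_{-4}^{0} (4) sin(-pi*θ/4) dθ = (16/pi) - (-16/pi) = 32/pi.
Directly, an antiderivative of (-6) sin(-pi*θ/4) is -24*cos(pi*θ/4)/pi; evaluating from 0 to 4: ∫_{0}^{4} (-6) sin(-pi*θ/4) dθ = (24/pi) - (-24/pi) = 48/pi.
So ∫_{-4}^{4} ψ(θ) sin(-pi*θ/4) dθ = 80/pi.
Hence Im(c_{-1}) = (-1/8)·(80/pi) = -10/pi.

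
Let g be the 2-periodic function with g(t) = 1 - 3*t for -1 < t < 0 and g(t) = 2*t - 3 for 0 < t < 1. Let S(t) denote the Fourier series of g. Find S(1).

At t = 1 the one-sided limits are g(1^-) = -1 and g(1^+) = 4.
By Dirichlet's theorem the series converges to their average, [(-1) + (4)]/2 = 3/2.

3/2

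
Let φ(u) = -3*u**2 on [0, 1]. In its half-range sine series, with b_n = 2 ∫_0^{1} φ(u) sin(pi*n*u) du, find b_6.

1/pi

b_6 = 2 ∫_0^{1} (-3*u**2) sin(6*pi*u) du.
Integrating by parts twice (tabular method), an antiderivative of (-3*u**2) sin(6*pi*u) is u**2*cos(6*pi*u)/(2*pi) - u*sin(6*pi*u)/(6*pi**2) - cos(6*pi*u)/(36*pi**3); evaluating from 0 to 1: ∫_{0}^{1} (-3*u**2) sin(6*pi*u) du = ((-1 + 18*pi**2)/(36*pi**3)) - (-1/(36*pi**3)) = 1/(2*pi).
Hence b_6 = 2·(1/(2*pi)) = 1/pi.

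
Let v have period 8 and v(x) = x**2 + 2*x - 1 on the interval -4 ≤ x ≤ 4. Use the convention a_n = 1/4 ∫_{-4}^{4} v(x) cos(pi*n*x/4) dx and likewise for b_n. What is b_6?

-8/(3*pi)

b_6 = 1/4 ∫_{-4}^{4} v(x) sin(3*pi*x/2) dx.
Integrating by parts twice (tabular method), an antiderivative of (x**2 + 2*x - 1) sin(3*pi*x/2) is -2*x**2*cos(3*pi*x/2)/(3*pi) + 8*x*sin(3*pi*x/2)/(9*pi**2) - 4*x*cos(3*pi*x/2)/(3*pi) + 8*sin(3*pi*x/2)/(9*pi**2) + 16*cos(3*pi*x/2)/(27*pi**3) + 2*cos(3*pi*x/2)/(3*pi); evaluating from -4 to 4: ∫_{-4}^{4} (x**2 + 2*x - 1) sin(3*pi*x/2) dx = (2*(8 - 207*pi**2)/(27*pi**3)) - (2*(8 - 63*pi**2)/(27*pi**3)) = -32/(3*pi).
Hence b_6 = (1/4)·(-32/(3*pi)) = -8/(3*pi).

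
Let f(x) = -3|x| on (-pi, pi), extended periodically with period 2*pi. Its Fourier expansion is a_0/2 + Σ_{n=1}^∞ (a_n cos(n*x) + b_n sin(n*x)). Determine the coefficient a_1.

12/pi

a_1 = 1/pi ∫_{-pi}^{pi} f(x) cos(x) dx.
f is even and cos(x) is even, so the integrand is even and a_1 = 2/pi ∫_0^{pi} f(x) cos(x) dx.
Integrating by parts (boundary term plus one more integral), an antiderivative of (-3*x) cos(x) is -3*x*sin(x) - 3*cos(x); evaluating from 0 to pi: ∫_{0}^{pi} (-3*x) cos(x) dx = (3) - (-3) = 6.
Hence a_1 = (2/pi)·(6) = 12/pi.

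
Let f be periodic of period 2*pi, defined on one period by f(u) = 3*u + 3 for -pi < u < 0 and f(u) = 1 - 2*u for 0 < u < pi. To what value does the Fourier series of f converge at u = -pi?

At u = -pi the one-sided limits are f(-pi^-) = 1 - 2*pi and f(-pi^+) = 3 - 3*pi.
By Dirichlet's theorem the series converges to their average, [(1 - 2*pi) + (3 - 3*pi)]/2 = 2 - 5*pi/2.

2 - 5*pi/2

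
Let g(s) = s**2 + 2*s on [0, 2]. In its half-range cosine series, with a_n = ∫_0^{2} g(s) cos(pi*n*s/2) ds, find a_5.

-32/(25*pi**2)

a_5 = ∫_0^{2} (s**2 + 2*s) cos(5*pi*s/2) ds.
Integrating by parts twice (tabular method), an antiderivative of (s**2 + 2*s) cos(5*pi*s/2) is 2*s**2*sin(5*pi*s/2)/(5*pi) + 4*s*sin(5*pi*s/2)/(5*pi) + 8*s*cos(5*pi*s/2)/(25*pi**2) - 16*sin(5*pi*s/2)/(125*pi**3) + 8*cos(5*pi*s/2)/(25*pi**2); evaluating from 0 to 2: ∫_{0}^{2} (s**2 + 2*s) cos(5*pi*s/2) ds = (-24/(25*pi**2)) - (8/(25*pi**2)) = -32/(25*pi**2).
Hence a_5 = -32/(25*pi**2).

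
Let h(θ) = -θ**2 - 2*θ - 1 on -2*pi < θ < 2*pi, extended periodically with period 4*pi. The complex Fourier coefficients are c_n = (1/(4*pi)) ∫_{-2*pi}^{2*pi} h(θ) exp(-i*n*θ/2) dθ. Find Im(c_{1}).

Since h is real-valued, Im(c_{1}) = -(1/(4*pi)) ∫_{-2*pi}^{2*pi} h(θ) sin(θ/2) dθ = -b_{1}/2.
Integrating by parts twice (tabular method), an antiderivative of (-θ**2 - 2*θ - 1) sin(θ/2) is 2*θ**2*cos(θ/2) - 8*θ*sin(θ/2) + 4*θ*cos(θ/2) - 8*sin(θ/2) - 14*cos(θ/2); evaluating from -2*pi to 2*pi: ∫_{-2*pi}^{2*pi} (-θ**2 - 2*θ - 1) sin(θ/2) dθ = (-8*pi**2 - 8*pi + 14) - (-8*pi**2 + 14 + 8*pi) = -16*pi.
Hence Im(c_{1}) = (-1/(4*pi))·(-16*pi) = 4.

4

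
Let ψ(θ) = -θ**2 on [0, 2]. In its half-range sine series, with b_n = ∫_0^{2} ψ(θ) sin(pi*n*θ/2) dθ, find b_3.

8*(4 - 9*pi**2)/(27*pi**3)

b_3 = ∫_0^{2} (-θ**2) sin(3*pi*θ/2) dθ.
Integrating by parts twice (tabular method), an antiderivative of (-θ**2) sin(3*pi*θ/2) is 2*θ**2*cos(3*pi*θ/2)/(3*pi) - 8*θ*sin(3*pi*θ/2)/(9*pi**2) - 16*cos(3*pi*θ/2)/(27*pi**3); evaluating from 0 to 2: ∫_{0}^{2} (-θ**2) sin(3*pi*θ/2) dθ = (8*(2 - 9*pi**2)/(27*pi**3)) - (-16/(27*pi**3)) = 8*(4 - 9*pi**2)/(27*pi**3).
Hence b_3 = 8*(4 - 9*pi**2)/(27*pi**3).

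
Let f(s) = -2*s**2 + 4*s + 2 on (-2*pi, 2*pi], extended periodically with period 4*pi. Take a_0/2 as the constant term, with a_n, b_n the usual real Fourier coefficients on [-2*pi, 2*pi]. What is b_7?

16/7

b_7 = (1/(2*pi)) ∫_{-2*pi}^{2*pi} f(s) sin(7*s/2) ds.
Integrating by parts twice (tabular method), an antiderivative of (-2*s**2 + 4*s + 2) sin(7*s/2) is 4*s**2*cos(7*s/2)/7 - 16*s*sin(7*s/2)/49 - 8*s*cos(7*s/2)/7 + 16*sin(7*s/2)/49 - 228*cos(7*s/2)/343; evaluating from -2*pi to 2*pi: ∫_{-2*pi}^{2*pi} (-2*s**2 + 4*s + 2) sin(7*s/2) ds = (-16*pi**2/7 + 228/343 + 16*pi/7) - (-16*pi**2/7 - 16*pi/7 + 228/343) = 32*pi/7.
Hence b_7 = (1/(2*pi))·(32*pi/7) = 16/7.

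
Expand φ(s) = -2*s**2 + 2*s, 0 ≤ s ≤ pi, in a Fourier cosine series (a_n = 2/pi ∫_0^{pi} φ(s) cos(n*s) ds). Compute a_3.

a_3 = 2/pi ∫_0^{pi} (-2*s**2 + 2*s) cos(3*s) ds.
Integrating by parts twice (tabular method), an antiderivative of (-2*s**2 + 2*s) cos(3*s) is -2*s**2*sin(3*s)/3 + 2*s*sin(3*s)/3 - 4*s*cos(3*s)/9 + 4*sin(3*s)/27 + 2*cos(3*s)/9; evaluating from 0 to pi: ∫_{0}^{pi} (-2*s**2 + 2*s) cos(3*s) ds = (-2/9 + 4*pi/9) - (2/9) = -4/9 + 4*pi/9.
Hence a_3 = (2/pi)·(-4/9 + 4*pi/9) = 8*(-1 + pi)/(9*pi).

8*(-1 + pi)/(9*pi)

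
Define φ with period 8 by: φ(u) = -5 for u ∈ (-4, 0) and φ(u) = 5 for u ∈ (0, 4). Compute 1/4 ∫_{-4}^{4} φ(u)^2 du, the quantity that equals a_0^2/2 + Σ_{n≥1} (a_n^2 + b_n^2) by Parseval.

1/4 ∫_{-4}^{4} φ(u)^2 du = 1/4 · (200) = 50.

50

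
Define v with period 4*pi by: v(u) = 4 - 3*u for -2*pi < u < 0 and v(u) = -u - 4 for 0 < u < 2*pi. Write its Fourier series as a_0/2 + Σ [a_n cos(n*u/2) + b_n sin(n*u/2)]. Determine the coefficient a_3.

-8/(9*pi)

a_3 = (1/(2*pi)) ∫_{-2*pi}^{2*pi} v(u) cos(3*u/2) du.
Split the integral at the breakpoints.
Integrating by parts (boundary term plus one more integral), an antiderivative of (4 - 3*u) cos(3*u/2) is -2*u*sin(3*u/2) + 8*sin(3*u/2)/3 - 4*cos(3*u/2)/3; evaluating from -2*pi to 0: ∫_{-2*pi}^{0} (4 - 3*u) cos(3*u/2) du = (-4/3) - (4/3) = -8/3.
Integrating by parts (boundary term plus one more integral), an antiderivative of (-u - 4) cos(3*u/2) is -2*u*sin(3*u/2)/3 - 8*sin(3*u/2)/3 - 4*cos(3*u/2)/9; evaluating from 0 to 2*pi: ∫_{0}^{2*pi} (-u - 4) cos(3*u/2) du = (4/9) - (-4/9) = 8/9.
Summing the pieces and multiplying by (1/(2*pi)) gives a_3 = -8/(9*pi).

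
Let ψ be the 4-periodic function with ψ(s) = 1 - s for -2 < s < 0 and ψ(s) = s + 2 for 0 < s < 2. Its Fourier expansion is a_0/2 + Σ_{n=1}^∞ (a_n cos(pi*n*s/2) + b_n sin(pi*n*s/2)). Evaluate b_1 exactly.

b_1 = 1/2 ∫_{-2}^{2} ψ(s) sin(pi*s/2) ds.
Split the integral at the breakpoints.
Integrating by parts (boundary term plus one more integral), an antiderivative of (1 - s) sin(pi*s/2) is 2*s*cos(pi*s/2)/pi - 4*sin(pi*s/2)/pi**2 - 2*cos(pi*s/2)/pi; evaluating from -2 to 0: ∫_{-2}^{0} (1 - s) sin(pi*s/2) ds = (-2/pi) - (6/pi) = -8/pi.
Integrating by parts (boundary term plus one more integral), an antiderivative of (s + 2) sin(pi*s/2) is -2*s*cos(pi*s/2)/pi + 4*sin(pi*s/2)/pi**2 - 4*cos(pi*s/2)/pi; evaluating from 0 to 2: ∫_{0}^{2} (s + 2) sin(pi*s/2) ds = (8/pi) - (-4/pi) = 12/pi.
Summing the pieces and multiplying by (1/2) gives b_1 = 2/pi.

2/pi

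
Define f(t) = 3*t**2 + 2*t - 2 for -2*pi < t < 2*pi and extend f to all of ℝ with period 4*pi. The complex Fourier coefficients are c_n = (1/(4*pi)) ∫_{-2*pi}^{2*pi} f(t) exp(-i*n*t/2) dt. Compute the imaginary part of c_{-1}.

4

Since f is real-valued, Im(c_{-1}) = -(1/(4*pi)) ∫_{-2*pi}^{2*pi} f(t) sin(-t/2) dt = b_{1}/2.
Integrating by parts twice (tabular method), an antiderivative of (3*t**2 + 2*t - 2) sin(-t/2) is 6*t**2*cos(t/2) - 24*t*sin(t/2) + 4*t*cos(t/2) - 8*sin(t/2) - 52*cos(t/2); evaluating from -2*pi to 2*pi: ∫_{-2*pi}^{2*pi} (3*t**2 + 2*t - 2) sin(-t/2) dt = (-24*pi**2 - 8*pi + 52) - (-24*pi**2 + 8*pi + 52) = -16*pi.
Hence Im(c_{-1}) = (-1/(4*pi))·(-16*pi) = 4.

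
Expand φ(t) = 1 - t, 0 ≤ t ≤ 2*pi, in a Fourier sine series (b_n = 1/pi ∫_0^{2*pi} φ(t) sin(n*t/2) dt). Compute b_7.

4*(1 - pi)/(7*pi)

b_7 = 1/pi ∫_0^{2*pi} (1 - t) sin(7*t/2) dt.
Integrating by parts (boundary term plus one more integral), an antiderivative of (1 - t) sin(7*t/2) is 2*t*cos(7*t/2)/7 - 4*sin(7*t/2)/49 - 2*cos(7*t/2)/7; evaluating from 0 to 2*pi: ∫_{0}^{2*pi} (1 - t) sin(7*t/2) dt = (2/7 - 4*pi/7) - (-2/7) = 4/7 - 4*pi/7.
Hence b_7 = (1/pi)·(4/7 - 4*pi/7) = 4*(1 - pi)/(7*pi).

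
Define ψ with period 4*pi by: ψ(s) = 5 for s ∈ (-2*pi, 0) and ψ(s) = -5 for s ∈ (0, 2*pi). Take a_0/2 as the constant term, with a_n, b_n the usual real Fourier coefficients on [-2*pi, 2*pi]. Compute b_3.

b_3 = (1/(2*pi)) ∫_{-2*pi}^{2*pi} ψ(s) sin(3*s/2) ds.
ψ is odd and sin(3*s/2) is odd, so the integrand is even and b_3 = 1/pi ∫_0^{2*pi} ψ(s) sin(3*s/2) ds.
Directly, an antiderivative of (-5) sin(3*s/2) is 10*cos(3*s/2)/3; evaluating from 0 to 2*pi: ∫_{0}^{2*pi} (-5) sin(3*s/2) ds = (-10/3) - (10/3) = -20/3.
Hence b_3 = (1/pi)·(-20/3) = -20/(3*pi).

-20/(3*pi)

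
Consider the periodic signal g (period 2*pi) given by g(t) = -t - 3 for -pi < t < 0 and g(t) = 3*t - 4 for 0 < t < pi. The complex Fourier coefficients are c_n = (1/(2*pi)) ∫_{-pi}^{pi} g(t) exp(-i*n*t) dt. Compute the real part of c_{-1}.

Since g is real-valued, Re(c_{-1}) = (1/(2*pi)) ∫_{-pi}^{pi} g(t) cos(-t) dt = a_{1}/2.
Split the integral at the breakpoints.
Integrating by parts (boundary term plus one more integral), an antiderivative of (-t - 3) cos(-t) is -t*sin(t) - 3*sin(t) - cos(t); evaluating from -pi to 0: ∫_{-pi}^{0} (-t - 3) cos(-t) dt = (-1) - (1) = -2.
Integrating by parts (boundary term plus one more integral), an antiderivative of (3*t - 4) cos(-t) is 3*t*sin(t) - 4*sin(t) + 3*cos(t); evaluating from 0 to pi: ∫_{0}^{pi} (3*t - 4) cos(-t) dt = (-3) - (3) = -6.
So ∫_{-pi}^{pi} g(t) cos(-t) dt = -8.
Hence Re(c_{-1}) = (1/(2*pi))·(-8) = -4/pi.

-4/pi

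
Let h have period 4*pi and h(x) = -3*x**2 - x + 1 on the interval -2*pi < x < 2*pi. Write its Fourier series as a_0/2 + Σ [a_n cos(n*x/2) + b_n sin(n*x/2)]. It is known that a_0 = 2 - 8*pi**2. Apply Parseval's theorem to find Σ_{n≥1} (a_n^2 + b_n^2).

8*pi**2*(5 + 48*pi**2)/15

Parseval: a_0^2/2 + Σ_{n≥1} (a_n^2+b_n^2) = (1/(2*pi)) ∫_{-2*pi}^{2*pi} h(x)^2 dx = -40*pi**2/3 + 2 + 288*pi**4/5.
Subtract a_0^2/2 = 2*(1 - 4*pi**2)**2: Σ (a_n^2+b_n^2) = 8*pi**2*(5 + 48*pi**2)/15.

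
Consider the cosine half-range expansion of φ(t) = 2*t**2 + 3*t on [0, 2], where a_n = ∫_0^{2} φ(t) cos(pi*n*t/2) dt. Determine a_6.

8/(9*pi**2)

a_6 = ∫_0^{2} (2*t**2 + 3*t) cos(3*pi*t) dt.
Integrating by parts twice (tabular method), an antiderivative of (2*t**2 + 3*t) cos(3*pi*t) is 2*t**2*sin(3*pi*t)/(3*pi) + t*sin(3*pi*t)/pi + 4*t*cos(3*pi*t)/(9*pi**2) - 4*sin(3*pi*t)/(27*pi**3) + cos(3*pi*t)/(3*pi**2); evaluating from 0 to 2: ∫_{0}^{2} (2*t**2 + 3*t) cos(3*pi*t) dt = (11/(9*pi**2)) - (1/(3*pi**2)) = 8/(9*pi**2).
Hence a_6 = 8/(9*pi**2).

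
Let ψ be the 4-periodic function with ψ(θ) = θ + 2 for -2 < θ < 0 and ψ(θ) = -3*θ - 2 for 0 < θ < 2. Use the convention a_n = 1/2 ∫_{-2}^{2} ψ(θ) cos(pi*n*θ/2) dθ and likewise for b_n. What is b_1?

-12/pi

b_1 = 1/2 ∫_{-2}^{2} ψ(θ) sin(pi*θ/2) dθ.
Split the integral at the breakpoints.
Integrating by parts (boundary term plus one more integral), an antiderivative of (θ + 2) sin(pi*θ/2) is -2*θ*cos(pi*θ/2)/pi + 4*sin(pi*θ/2)/pi**2 - 4*cos(pi*θ/2)/pi; evaluating from -2 to 0: ∫_{-2}^{0} (θ + 2) sin(pi*θ/2) dθ = (-4/pi) - (0) = -4/pi.
Integrating by parts (boundary term plus one more integral), an antiderivative of (-3*θ - 2) sin(pi*θ/2) is 6*θ*cos(pi*θ/2)/pi - 12*sin(pi*θ/2)/pi**2 + 4*cos(pi*θ/2)/pi; evaluating from 0 to 2: ∫_{0}^{2} (-3*θ - 2) sin(pi*θ/2) dθ = (-16/pi) - (4/pi) = -20/pi.
Summing the pieces and multiplying by (1/2) gives b_1 = -12/pi.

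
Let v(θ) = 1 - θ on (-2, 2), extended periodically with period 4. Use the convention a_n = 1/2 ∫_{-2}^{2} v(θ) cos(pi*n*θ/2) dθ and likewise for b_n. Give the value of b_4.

1/pi

b_4 = 1/2 ∫_{-2}^{2} v(θ) sin(2*pi*θ) dθ.
Integrating by parts (boundary term plus one more integral), an antiderivative of (1 - θ) sin(2*pi*θ) is θ*cos(2*pi*θ)/(2*pi) - sin(2*pi*θ)/(4*pi**2) - cos(2*pi*θ)/(2*pi); evaluating from -2 to 2: ∫_{-2}^{2} (1 - θ) sin(2*pi*θ) dθ = (1/(2*pi)) - (-3/(2*pi)) = 2/pi.
Hence b_4 = (1/2)·(2/pi) = 1/pi.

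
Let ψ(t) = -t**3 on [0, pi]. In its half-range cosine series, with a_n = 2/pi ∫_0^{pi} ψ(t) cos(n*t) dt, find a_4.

a_4 = 2/pi ∫_0^{pi} (-t**3) cos(4*t) dt.
Integrating by parts three times (tabular method), an antiderivative of (-t**3) cos(4*t) is -t**3*sin(4*t)/4 - 3*t**2*cos(4*t)/16 + 3*t*sin(4*t)/32 + 3*cos(4*t)/128; evaluating from 0 to pi: ∫_{0}^{pi} (-t**3) cos(4*t) dt = (3/128 - 3*pi**2/16) - (3/128) = -3*pi**2/16.
Hence a_4 = (2/pi)·(-3*pi**2/16) = -3*pi/8.

-3*pi/8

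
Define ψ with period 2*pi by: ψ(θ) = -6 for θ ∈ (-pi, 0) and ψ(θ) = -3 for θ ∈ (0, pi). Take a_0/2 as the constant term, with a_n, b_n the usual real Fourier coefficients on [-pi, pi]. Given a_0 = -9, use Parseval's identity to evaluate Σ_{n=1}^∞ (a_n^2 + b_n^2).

9/2

Parseval: a_0^2/2 + Σ_{n≥1} (a_n^2+b_n^2) = 1/pi ∫_{-pi}^{pi} ψ(θ)^2 dθ = 45.
Subtract a_0^2/2 = 81/2: Σ (a_n^2+b_n^2) = 9/2.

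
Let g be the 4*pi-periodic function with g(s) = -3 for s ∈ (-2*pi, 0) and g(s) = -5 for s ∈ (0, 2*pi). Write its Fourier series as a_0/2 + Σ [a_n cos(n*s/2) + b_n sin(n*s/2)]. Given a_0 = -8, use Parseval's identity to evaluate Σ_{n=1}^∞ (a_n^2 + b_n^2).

Parseval: a_0^2/2 + Σ_{n≥1} (a_n^2+b_n^2) = (1/(2*pi)) ∫_{-2*pi}^{2*pi} g(s)^2 ds = 34.
Subtract a_0^2/2 = 32: Σ (a_n^2+b_n^2) = 2.

2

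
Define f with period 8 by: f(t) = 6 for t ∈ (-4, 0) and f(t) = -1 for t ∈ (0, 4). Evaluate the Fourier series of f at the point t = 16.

5/2

t = 16 differs from t = 0 by 2 full period(s), and the series is 8-periodic.
At t = 0 the one-sided limits are f(0^-) = 6 and f(0^+) = -1.
By Dirichlet's theorem the series converges to their average, [(6) + (-1)]/2 = 5/2.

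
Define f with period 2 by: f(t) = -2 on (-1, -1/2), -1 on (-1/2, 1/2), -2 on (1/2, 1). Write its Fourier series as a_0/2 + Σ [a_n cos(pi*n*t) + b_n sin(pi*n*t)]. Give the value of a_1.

a_1 = ∫_{-1}^{1} f(t) cos(pi*t) dt.
f is even and cos(pi*t) is even, so the integrand is even and a_1 = 2 ∫_0^{1} f(t) cos(pi*t) dt.
Split the integral at the breakpoints.
Directly, an antiderivative of (-1) cos(pi*t) is -sin(pi*t)/pi; evaluating from 0 to 1/2: ∫_{0}^{1/2} (-1) cos(pi*t) dt = (-1/pi) - (0) = -1/pi.
Directly, an antiderivative of (-2) cos(pi*t) is -2*sin(pi*t)/pi; evaluating from 1/2 to 1: ∫_{1/2}^{1} (-2) cos(pi*t) dt = (0) - (-2/pi) = 2/pi.
Summing the pieces and multiplying by 2 gives a_1 = 2/pi.

2/pi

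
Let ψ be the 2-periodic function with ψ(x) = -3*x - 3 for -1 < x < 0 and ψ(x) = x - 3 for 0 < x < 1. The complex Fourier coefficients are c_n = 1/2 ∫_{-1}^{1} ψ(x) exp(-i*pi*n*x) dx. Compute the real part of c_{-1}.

-4/pi**2

Since ψ is real-valued, Re(c_{-1}) = 1/2 ∫_{-1}^{1} ψ(x) cos(-pi*x) dx = a_{1}/2.
Split the integral at the breakpoints.
Integrating by parts (boundary term plus one more integral), an antiderivative of (-3*x - 3) cos(-pi*x) is -3*x*sin(pi*x)/pi - 3*sin(pi*x)/pi - 3*cos(pi*x)/pi**2; evaluating from -1 to 0: ∫_{-1}^{0} (-3*x - 3) cos(-pi*x) dx = (-3/pi**2) - (3/pi**2) = -6/pi**2.
Integrating by parts (boundary term plus one more integral), an antiderivative of (x - 3) cos(-pi*x) is x*sin(pi*x)/pi - 3*sin(pi*x)/pi + cos(pi*x)/pi**2; evaluating from 0 to 1: ∫_{0}^{1} (x - 3) cos(-pi*x) dx = (-1/pi**2) - (pi**(-2)) = -2/pi**2.
So ∫_{-1}^{1} ψ(x) cos(-pi*x) dx = -8/pi**2.
Hence Re(c_{-1}) = (1/2)·(-8/pi**2) = -4/pi**2.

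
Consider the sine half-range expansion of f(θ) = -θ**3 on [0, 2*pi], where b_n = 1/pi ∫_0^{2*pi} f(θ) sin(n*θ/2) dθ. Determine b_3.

32/9 - 16*pi**2/3

b_3 = 1/pi ∫_0^{2*pi} (-θ**3) sin(3*θ/2) dθ.
Integrating by parts three times (tabular method), an antiderivative of (-θ**3) sin(3*θ/2) is 2*θ**3*cos(3*θ/2)/3 - 4*θ**2*sin(3*θ/2)/3 - 16*θ*cos(3*θ/2)/9 + 32*sin(3*θ/2)/27; evaluating from 0 to 2*pi: ∫_{0}^{2*pi} (-θ**3) sin(3*θ/2) dθ = (16*pi*(2 - 3*pi**2)/9) - (0) = 16*pi*(2 - 3*pi**2)/9.
Hence b_3 = (1/pi)·(16*pi*(2 - 3*pi**2)/9) = 32/9 - 16*pi**2/3.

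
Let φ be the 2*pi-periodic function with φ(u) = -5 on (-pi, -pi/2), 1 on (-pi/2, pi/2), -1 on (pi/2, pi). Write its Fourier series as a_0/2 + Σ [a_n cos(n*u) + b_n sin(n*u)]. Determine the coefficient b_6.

b_6 = 1/pi ∫_{-pi}^{pi} φ(u) sin(6*u) du.
Split the integral at the breakpoints.
Directly, an antiderivative of (-5) sin(6*u) is 5*cos(6*u)/6; evaluating from -pi to -pi/2: ∫_{-pi}^{-pi/2} (-5) sin(6*u) du = (-5/6) - (5/6) = -5/3.
Directly, an antiderivative of (1) sin(6*u) is -cos(6*u)/6; evaluating from -pi/2 to pi/2: ∫_{-pi/2}^{pi/2} (1) sin(6*u) du = (1/6) - (1/6) = 0.
Directly, an antiderivative of (-1) sin(6*u) is cos(6*u)/6; evaluating from pi/2 to pi: ∫_{pi/2}^{pi} (-1) sin(6*u) du = (1/6) - (-1/6) = 1/3.
Summing the pieces and multiplying by (1/pi) gives b_6 = -4/(3*pi).

-4/(3*pi)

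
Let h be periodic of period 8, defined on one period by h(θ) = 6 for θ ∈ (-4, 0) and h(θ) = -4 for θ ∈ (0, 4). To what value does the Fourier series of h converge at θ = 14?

6

θ = 14 differs from θ = -2 by 2 full period(s), and the series is 8-periodic.
h is continuous at θ = -2 with value 6, so the series converges to 6 there.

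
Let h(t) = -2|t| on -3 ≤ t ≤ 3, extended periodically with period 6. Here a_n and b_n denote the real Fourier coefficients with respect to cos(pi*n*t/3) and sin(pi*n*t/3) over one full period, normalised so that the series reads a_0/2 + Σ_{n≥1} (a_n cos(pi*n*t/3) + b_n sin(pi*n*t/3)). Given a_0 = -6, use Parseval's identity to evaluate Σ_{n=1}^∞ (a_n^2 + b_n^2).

6

Parseval: a_0^2/2 + Σ_{n≥1} (a_n^2+b_n^2) = 1/3 ∫_{-3}^{3} h(t)^2 dt = 24.
Subtract a_0^2/2 = 18: Σ (a_n^2+b_n^2) = 6.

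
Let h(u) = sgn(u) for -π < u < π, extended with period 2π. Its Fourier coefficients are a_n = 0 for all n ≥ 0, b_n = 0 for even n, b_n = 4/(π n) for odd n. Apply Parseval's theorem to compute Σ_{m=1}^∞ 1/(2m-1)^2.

pi**2/8

Parseval: Σ b_n^2 = (1/π) ∫_{-π}^{π} h(u)^2 du = 2.
Only odd n contribute, with b_n^2 = 16/(π^2 n^2), so Σ_{m≥1} 1/(2m-1)^2 = π^2·(2)/16 = pi**2/8.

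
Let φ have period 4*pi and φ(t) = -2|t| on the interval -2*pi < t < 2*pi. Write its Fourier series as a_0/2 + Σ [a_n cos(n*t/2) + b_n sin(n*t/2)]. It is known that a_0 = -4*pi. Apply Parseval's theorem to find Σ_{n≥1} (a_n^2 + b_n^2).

Parseval: a_0^2/2 + Σ_{n≥1} (a_n^2+b_n^2) = (1/(2*pi)) ∫_{-2*pi}^{2*pi} φ(t)^2 dt = 32*pi**2/3.
Subtract a_0^2/2 = 8*pi**2: Σ (a_n^2+b_n^2) = 8*pi**2/3.

8*pi**2/3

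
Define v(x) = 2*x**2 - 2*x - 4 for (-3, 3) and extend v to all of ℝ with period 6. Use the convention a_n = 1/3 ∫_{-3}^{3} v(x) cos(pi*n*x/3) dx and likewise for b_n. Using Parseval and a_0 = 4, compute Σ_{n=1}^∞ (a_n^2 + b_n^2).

Parseval: a_0^2/2 + Σ_{n≥1} (a_n^2+b_n^2) = 1/3 ∫_{-3}^{3} v(x)^2 dx = 448/5.
Subtract a_0^2/2 = 8: Σ (a_n^2+b_n^2) = 408/5.

408/5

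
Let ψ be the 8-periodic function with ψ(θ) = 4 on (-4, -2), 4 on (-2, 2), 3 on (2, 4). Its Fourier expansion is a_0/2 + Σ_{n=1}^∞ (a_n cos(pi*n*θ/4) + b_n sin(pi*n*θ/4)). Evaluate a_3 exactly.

-1/(3*pi)

a_3 = 1/4 ∫_{-4}^{4} ψ(θ) cos(3*pi*θ/4) dθ.
Split the integral at the breakpoints.
Directly, an antiderivative of (4) cos(3*pi*θ/4) is 16*sin(3*pi*θ/4)/(3*pi); evaluating from -4 to -2: ∫_{-4}^{-2} (4) cos(3*pi*θ/4) dθ = (16/(3*pi)) - (0) = 16/(3*pi).
Directly, an antiderivative of (4) cos(3*pi*θ/4) is 16*sin(3*pi*θ/4)/(3*pi); evaluating from -2 to 2: ∫_{-2}^{2} (4) cos(3*pi*θ/4) dθ = (-16/(3*pi)) - (16/(3*pi)) = -32/(3*pi).
Directly, an antiderivative of (3) cos(3*pi*θ/4) is 4*sin(3*pi*θ/4)/pi; evaluating from 2 to 4: ∫_{2}^{4} (3) cos(3*pi*θ/4) dθ = (0) - (-4/pi) = 4/pi.
Summing the pieces and multiplying by (1/4) gives a_3 = -1/(3*pi).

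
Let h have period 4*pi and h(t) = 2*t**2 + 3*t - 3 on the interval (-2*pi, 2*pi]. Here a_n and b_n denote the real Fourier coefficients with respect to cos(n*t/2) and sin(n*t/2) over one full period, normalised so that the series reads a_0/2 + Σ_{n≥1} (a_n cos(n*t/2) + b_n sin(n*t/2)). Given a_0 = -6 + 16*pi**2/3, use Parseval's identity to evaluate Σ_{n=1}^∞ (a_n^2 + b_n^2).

Parseval: a_0^2/2 + Σ_{n≥1} (a_n^2+b_n^2) = (1/(2*pi)) ∫_{-2*pi}^{2*pi} h(t)^2 dt = -8*pi**2 + 18 + 128*pi**4/5.
Subtract a_0^2/2 = 2*(9 - 8*pi**2)**2/9: Σ (a_n^2+b_n^2) = pi**2*(24 + 512*pi**2/45).

pi**2*(24 + 512*pi**2/45)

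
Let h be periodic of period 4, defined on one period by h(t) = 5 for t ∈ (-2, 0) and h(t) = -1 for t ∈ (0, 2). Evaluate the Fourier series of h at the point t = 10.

2

t = 10 differs from t = 2 by 2 full period(s), and the series is 4-periodic.
At t = 2 the one-sided limits are h(2^-) = -1 and h(2^+) = 5.
By Dirichlet's theorem the series converges to their average, [(-1) + (5)]/2 = 2.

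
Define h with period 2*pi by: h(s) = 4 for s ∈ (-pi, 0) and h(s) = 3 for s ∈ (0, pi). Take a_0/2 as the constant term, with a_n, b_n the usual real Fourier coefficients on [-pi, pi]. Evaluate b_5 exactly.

b_5 = 1/pi ∫_{-pi}^{pi} h(s) sin(5*s) ds.
Split the integral at the breakpoints.
Directly, an antiderivative of (4) sin(5*s) is -4*cos(5*s)/5; evaluating from -pi to 0: ∫_{-pi}^{0} (4) sin(5*s) ds = (-4/5) - (4/5) = -8/5.
Directly, an antiderivative of (3) sin(5*s) is -3*cos(5*s)/5; evaluating from 0 to pi: ∫_{0}^{pi} (3) sin(5*s) ds = (3/5) - (-3/5) = 6/5.
Summing the pieces and multiplying by (1/pi) gives b_5 = -2/(5*pi).

-2/(5*pi)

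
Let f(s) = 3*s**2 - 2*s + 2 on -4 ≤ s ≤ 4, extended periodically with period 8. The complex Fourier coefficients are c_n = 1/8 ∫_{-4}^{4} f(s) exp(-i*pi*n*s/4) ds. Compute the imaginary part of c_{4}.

Since f is real-valued, Im(c_{4}) = -1/8 ∫_{-4}^{4} f(s) sin(pi*s) ds = -b_{4}/2.
Integrating by parts twice (tabular method), an antiderivative of (3*s**2 - 2*s + 2) sin(pi*s) is -3*s**2*cos(pi*s)/pi + 6*s*sin(pi*s)/pi**2 + 2*s*cos(pi*s)/pi - 2*sin(pi*s)/pi**2 - 2*cos(pi*s)/pi + 6*cos(pi*s)/pi**3; evaluating from -4 to 4: ∫_{-4}^{4} (3*s**2 - 2*s + 2) sin(pi*s) ds = (-42/pi + 6/pi**3) - (-58/pi + 6/pi**3) = 16/pi.
Hence Im(c_{4}) = (-1/8)·(16/pi) = -2/pi.

-2/pi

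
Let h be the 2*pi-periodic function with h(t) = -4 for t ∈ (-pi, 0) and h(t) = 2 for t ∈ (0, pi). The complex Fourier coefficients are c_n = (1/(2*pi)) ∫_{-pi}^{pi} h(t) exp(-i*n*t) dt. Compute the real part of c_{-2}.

0

Since h is real-valued, Re(c_{-2}) = (1/(2*pi)) ∫_{-pi}^{pi} h(t) cos(-2*t) dt = a_{2}/2.
Split the integral at the breakpoints.
Directly, an antiderivative of (-4) cos(-2*t) is -2*sin(2*t); evaluating from -pi to 0: ∫_{-pi}^{0} (-4) cos(-2*t) dt = (0) - (0) = 0.
Directly, an antiderivative of (2) cos(-2*t) is sin(2*t); evaluating from 0 to pi: ∫_{0}^{pi} (2) cos(-2*t) dt = (0) - (0) = 0.
So ∫_{-pi}^{pi} h(t) cos(-2*t) dt = 0.
Hence Re(c_{-2}) = (1/(2*pi))·(0) = 0.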